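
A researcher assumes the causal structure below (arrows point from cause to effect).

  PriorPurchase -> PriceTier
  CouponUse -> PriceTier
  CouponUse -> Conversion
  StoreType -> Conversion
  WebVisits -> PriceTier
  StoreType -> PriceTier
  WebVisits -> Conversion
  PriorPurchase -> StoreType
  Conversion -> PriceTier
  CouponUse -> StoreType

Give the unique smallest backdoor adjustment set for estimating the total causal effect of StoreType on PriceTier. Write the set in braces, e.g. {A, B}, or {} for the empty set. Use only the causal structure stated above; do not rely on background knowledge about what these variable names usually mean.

Variables eligible for adjustment (non-descendants of StoreType, excluding StoreType and PriceTier): {CouponUse, PriorPurchase, WebVisits}.
Backdoor paths from StoreType to PriceTier:
  P1: StoreType <- CouponUse -> Conversion <- WebVisits -> PriceTier
  P2: StoreType <- CouponUse -> Conversion -> PriceTier
  P3: StoreType <- CouponUse -> PriceTier
  P4: StoreType <- PriorPurchase -> PriceTier
The empty set is not sufficient: P2 (StoreType <- CouponUse -> Conversion -> PriceTier) has no collider blocking it and no conditioned non-collider, so it is open.
Try {CouponUse, PriorPurchase}:
  P1: blocked at fork node CouponUse ∈ conditioning set.
  P2: blocked at fork node CouponUse ∈ conditioning set.
  P3: blocked at fork node CouponUse ∈ conditioning set.
  P4: blocked at fork node PriorPurchase ∈ conditioning set.
{CouponUse, PriorPurchase} contains no descendant of StoreType and blocks every backdoor path.
Every element of {CouponUse, PriorPurchase} is needed (dropping CouponUse leaves P2 open; dropping PriorPurchase leaves P4 open), so no proper subset is valid.
Among all size-2 subsets of the eligible variables, only {CouponUse, PriorPurchase} blocks every backdoor path, so it is the unique smallest valid adjustment set.

{CouponUse, PriorPurchase}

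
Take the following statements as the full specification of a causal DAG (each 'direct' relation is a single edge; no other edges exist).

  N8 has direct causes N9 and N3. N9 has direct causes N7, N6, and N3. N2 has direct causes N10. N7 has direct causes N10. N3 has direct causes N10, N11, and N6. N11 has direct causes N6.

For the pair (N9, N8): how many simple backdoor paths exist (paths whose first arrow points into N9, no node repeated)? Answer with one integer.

4

A backdoor path from N9 to N8 is any simple undirected path whose first edge points into N9 (i.e. leaves N9 via a parent).
Parents of N9: {N3, N6, N7}.
Enumerating:
  P1: N9 <- N6 -> N11 -> N3 -> N8
  P2: N9 <- N6 -> N3 -> N8
  P3: N9 <- N7 <- N10 -> N3 -> N8
  P4: N9 <- N3 -> N8
That exhausts the simple backdoor paths. Count: 4.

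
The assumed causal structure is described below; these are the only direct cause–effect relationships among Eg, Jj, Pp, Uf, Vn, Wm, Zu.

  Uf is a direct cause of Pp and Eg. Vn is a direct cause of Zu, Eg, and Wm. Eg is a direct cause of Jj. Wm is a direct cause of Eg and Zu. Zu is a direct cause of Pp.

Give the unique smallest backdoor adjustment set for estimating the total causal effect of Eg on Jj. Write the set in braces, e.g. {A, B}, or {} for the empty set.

Variables eligible for adjustment (non-descendants of Eg, excluding Eg and Jj): {Pp, Uf, Vn, Wm, Zu}.
Backdoor paths from Eg to Jj:
  (none)
With no backdoor paths the empty set already satisfies the criterion, and it is trivially minimal.

{}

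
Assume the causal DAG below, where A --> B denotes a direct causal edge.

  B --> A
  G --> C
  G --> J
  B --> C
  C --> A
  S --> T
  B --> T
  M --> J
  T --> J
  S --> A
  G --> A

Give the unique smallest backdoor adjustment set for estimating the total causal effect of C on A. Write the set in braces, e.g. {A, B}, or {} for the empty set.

{B, G}

Variables eligible for adjustment (non-descendants of C, excluding C and A): {B, G, J, M, S, T}.
Backdoor paths from C to A:
  P1: C <- B -> T <- S -> A
  P2: C <- B -> T -> J <- G -> A
  P3: C <- B -> A
  P4: C <- G -> A
  P5: C <- G -> J <- T <- B -> A
  P6: C <- G -> J <- T <- S -> A
The empty set is not sufficient: P3 (C <- B -> A) has no collider blocking it and no conditioned non-collider, so it is open.
Try {B, G}:
  P1: blocked at fork node B ∈ conditioning set.
  P2: blocked at fork node B ∈ conditioning set.
  P3: blocked at fork node B ∈ conditioning set.
  P4: blocked at fork node G ∈ conditioning set.
  P5: blocked at fork node G ∈ conditioning set.
  P6: blocked at fork node G ∈ conditioning set.
{B, G} contains no descendant of C and blocks every backdoor path.
Every element of {B, G} is needed (dropping B leaves P3 open; dropping G leaves P4 open), so no proper subset is valid.
Among all size-2 subsets of the eligible variables, only {B, G} blocks every backdoor path, so it is the unique smallest valid adjustment set.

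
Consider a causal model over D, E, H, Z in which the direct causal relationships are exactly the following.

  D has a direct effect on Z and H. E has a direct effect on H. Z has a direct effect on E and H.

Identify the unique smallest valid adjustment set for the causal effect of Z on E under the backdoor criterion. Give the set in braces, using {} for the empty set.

Variables eligible for adjustment (non-descendants of Z, excluding Z and E): {D}.
Backdoor paths from Z to E:
  P1: Z <- D -> H <- E
Each backdoor path contains an unconditioned collider, so every path is already blocked with the empty conditioning set:
  P1: blocked at collider H (neither it nor any descendant is in the conditioning set).
The empty set is therefore the unique smallest valid set.

{}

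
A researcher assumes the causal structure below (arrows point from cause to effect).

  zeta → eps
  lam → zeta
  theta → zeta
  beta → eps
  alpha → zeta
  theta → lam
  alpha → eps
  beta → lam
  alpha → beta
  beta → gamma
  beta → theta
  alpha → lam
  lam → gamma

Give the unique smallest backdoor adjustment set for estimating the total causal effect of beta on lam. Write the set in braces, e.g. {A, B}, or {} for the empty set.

{alpha}

Variables eligible for adjustment (non-descendants of beta, excluding beta and lam): {alpha}.
Backdoor paths from beta to lam:
  P1: beta <- alpha -> lam
  P2: beta <- alpha -> zeta <- theta -> lam
  P3: beta <- alpha -> zeta <- lam
  P4: beta <- alpha -> eps <- zeta <- theta -> lam
  P5: beta <- alpha -> eps <- zeta <- lam
The empty set is not sufficient: P1 (beta <- alpha -> lam) has no collider blocking it and no conditioned non-collider, so it is open.
Try {alpha}:
  P1: blocked at fork node alpha ∈ conditioning set.
  P2: blocked at fork node alpha ∈ conditioning set.
  P3: blocked at fork node alpha ∈ conditioning set.
  P4: blocked at fork node alpha ∈ conditioning set.
  P5: blocked at fork node alpha ∈ conditioning set.
{alpha} contains no descendant of beta and blocks every backdoor path.
{alpha} is the unique smallest valid adjustment set.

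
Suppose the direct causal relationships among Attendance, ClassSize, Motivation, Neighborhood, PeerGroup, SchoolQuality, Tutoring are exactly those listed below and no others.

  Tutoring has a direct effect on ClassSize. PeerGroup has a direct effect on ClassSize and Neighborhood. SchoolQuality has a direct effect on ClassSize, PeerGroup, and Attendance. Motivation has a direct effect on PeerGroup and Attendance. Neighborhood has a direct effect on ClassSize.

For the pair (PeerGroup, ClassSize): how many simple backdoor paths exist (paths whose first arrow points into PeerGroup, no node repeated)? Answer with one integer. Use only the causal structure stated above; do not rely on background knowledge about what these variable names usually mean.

2

A backdoor path from PeerGroup to ClassSize is any simple undirected path whose first edge points into PeerGroup (i.e. leaves PeerGroup via a parent).
Parents of PeerGroup: {Motivation, SchoolQuality}.
Enumerating:
  P1: PeerGroup <- SchoolQuality -> ClassSize
  P2: PeerGroup <- Motivation -> Attendance <- SchoolQuality -> ClassSize
That exhausts the simple backdoor paths. Count: 2.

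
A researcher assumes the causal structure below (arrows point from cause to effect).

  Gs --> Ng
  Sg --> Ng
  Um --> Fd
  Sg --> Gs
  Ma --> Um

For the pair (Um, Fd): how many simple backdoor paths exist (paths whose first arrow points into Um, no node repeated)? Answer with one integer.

A backdoor path from Um to Fd is any simple undirected path whose first edge points into Um (i.e. leaves Um via a parent).
Parents of Um: {Ma}.
No simple path from any parent of Um reaches Fd without revisiting Um, so there are no backdoor paths.

0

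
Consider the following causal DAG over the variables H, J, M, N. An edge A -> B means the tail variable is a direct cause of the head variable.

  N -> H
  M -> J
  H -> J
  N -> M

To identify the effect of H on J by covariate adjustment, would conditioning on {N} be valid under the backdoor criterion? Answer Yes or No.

Yes

Backdoor paths from H to J (paths whose first edge points into H):
  P1: H <- N -> M -> J
Condition 1 (no descendant of H in the set): holds — descendants of H are {J}; none are in {N}.
Condition 2 (every backdoor path blocked by {N}):
  P1: blocked at fork node N ∈ conditioning set.
{N} satisfies the backdoor criterion.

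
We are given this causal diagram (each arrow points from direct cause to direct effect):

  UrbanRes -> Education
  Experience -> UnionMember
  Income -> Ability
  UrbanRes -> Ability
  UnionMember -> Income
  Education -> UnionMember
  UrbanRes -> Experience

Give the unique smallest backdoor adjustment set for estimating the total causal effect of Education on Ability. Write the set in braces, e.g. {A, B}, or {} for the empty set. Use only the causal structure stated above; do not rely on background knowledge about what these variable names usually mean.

Variables eligible for adjustment (non-descendants of Education, excluding Education and Ability): {Experience, UrbanRes}.
Backdoor paths from Education to Ability:
  P1: Education <- UrbanRes -> Experience -> UnionMember -> Income -> Ability
  P2: Education <- UrbanRes -> Ability
The empty set is not sufficient: P1 (Education <- UrbanRes -> Experience -> UnionMember -> Income -> Ability) has no collider blocking it and no conditioned non-collider, so it is open.
Try {UrbanRes}:
  P1: blocked at fork node UrbanRes ∈ conditioning set.
  P2: blocked at fork node UrbanRes ∈ conditioning set.
{UrbanRes} contains no descendant of Education and blocks every backdoor path.
No other singleton works — e.g. {Experience} leaves P2 open — so {UrbanRes} is the unique smallest valid adjustment set.

{UrbanRes}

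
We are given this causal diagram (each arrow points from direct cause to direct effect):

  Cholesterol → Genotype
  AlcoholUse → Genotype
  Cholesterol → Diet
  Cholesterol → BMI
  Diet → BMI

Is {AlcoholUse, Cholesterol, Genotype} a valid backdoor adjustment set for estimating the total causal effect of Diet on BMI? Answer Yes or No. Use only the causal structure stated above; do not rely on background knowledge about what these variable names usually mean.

Backdoor paths from Diet to BMI (paths whose first edge points into Diet):
  P1: Diet <- Cholesterol -> BMI
Condition 1 (no descendant of Diet in the set): holds — descendants of Diet are {BMI}; none are in {AlcoholUse, Cholesterol, Genotype}.
Condition 2 (every backdoor path blocked by {AlcoholUse, Cholesterol, Genotype}):
  P1: blocked at fork node Cholesterol ∈ conditioning set.
{AlcoholUse, Cholesterol, Genotype} satisfies the backdoor criterion.

Yes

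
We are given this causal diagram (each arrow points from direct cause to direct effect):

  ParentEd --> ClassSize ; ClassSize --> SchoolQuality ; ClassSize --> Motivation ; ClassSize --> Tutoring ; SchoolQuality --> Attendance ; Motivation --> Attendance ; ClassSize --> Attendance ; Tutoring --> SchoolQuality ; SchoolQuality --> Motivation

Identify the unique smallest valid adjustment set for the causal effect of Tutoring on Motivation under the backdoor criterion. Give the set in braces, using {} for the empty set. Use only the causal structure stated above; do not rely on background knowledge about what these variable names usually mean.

{ClassSize}

Variables eligible for adjustment (non-descendants of Tutoring, excluding Tutoring and Motivation): {ClassSize, ParentEd}.
Backdoor paths from Tutoring to Motivation:
  P1: Tutoring <- ClassSize -> SchoolQuality -> Motivation
  P2: Tutoring <- ClassSize -> SchoolQuality -> Attendance <- Motivation
  P3: Tutoring <- ClassSize -> Motivation
  P4: Tutoring <- ClassSize -> Attendance <- SchoolQuality -> Motivation
  P5: Tutoring <- ClassSize -> Attendance <- Motivation
The empty set is not sufficient: P1 (Tutoring <- ClassSize -> SchoolQuality -> Motivation) has no collider blocking it and no conditioned non-collider, so it is open.
Try {ClassSize}:
  P1: blocked at fork node ClassSize ∈ conditioning set.
  P2: blocked at fork node ClassSize ∈ conditioning set.
  P3: blocked at fork node ClassSize ∈ conditioning set.
  P4: blocked at fork node ClassSize ∈ conditioning set.
  P5: blocked at fork node ClassSize ∈ conditioning set.
{ClassSize} contains no descendant of Tutoring and blocks every backdoor path.
No other singleton works — e.g. {ParentEd} leaves P1 open — so {ClassSize} is the unique smallest valid adjustment set.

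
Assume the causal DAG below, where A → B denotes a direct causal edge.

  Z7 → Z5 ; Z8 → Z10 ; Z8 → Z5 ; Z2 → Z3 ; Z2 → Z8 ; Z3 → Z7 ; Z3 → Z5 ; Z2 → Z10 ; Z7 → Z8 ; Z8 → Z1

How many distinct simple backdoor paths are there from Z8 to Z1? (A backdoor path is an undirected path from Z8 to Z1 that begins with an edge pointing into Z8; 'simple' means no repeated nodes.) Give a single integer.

0

A backdoor path from Z8 to Z1 is any simple undirected path whose first edge points into Z8 (i.e. leaves Z8 via a parent).
Parents of Z8: {Z2, Z7}.
No simple path from any parent of Z8 reaches Z1 without revisiting Z8, so there are no backdoor paths.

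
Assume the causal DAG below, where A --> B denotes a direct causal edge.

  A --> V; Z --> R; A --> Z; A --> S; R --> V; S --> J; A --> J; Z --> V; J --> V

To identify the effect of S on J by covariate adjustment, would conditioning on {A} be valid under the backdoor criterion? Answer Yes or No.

Backdoor paths from S to J (paths whose first edge points into S):
  P1: S <- A -> Z -> R -> V <- J
  P2: S <- A -> Z -> V <- J
  P3: S <- A -> J
  P4: S <- A -> V <- J
Condition 1 (no descendant of S in the set): holds — descendants of S are {J, V}; none are in {A}.
Condition 2 (every backdoor path blocked by {A}):
  P1: blocked at fork node A ∈ conditioning set.
  P2: blocked at fork node A ∈ conditioning set.
  P3: blocked at fork node A ∈ conditioning set.
  P4: blocked at fork node A ∈ conditioning set.
{A} satisfies the backdoor criterion.

Yes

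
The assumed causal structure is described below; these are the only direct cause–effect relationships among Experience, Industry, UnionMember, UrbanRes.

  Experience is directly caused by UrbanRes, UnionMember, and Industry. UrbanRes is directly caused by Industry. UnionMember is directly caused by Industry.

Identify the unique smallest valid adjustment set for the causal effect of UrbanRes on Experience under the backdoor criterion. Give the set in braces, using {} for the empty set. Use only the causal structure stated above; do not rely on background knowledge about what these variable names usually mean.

Variables eligible for adjustment (non-descendants of UrbanRes, excluding UrbanRes and Experience): {Industry, UnionMember}.
Backdoor paths from UrbanRes to Experience:
  P1: UrbanRes <- Industry -> UnionMember -> Experience
  P2: UrbanRes <- Industry -> Experience
The empty set is not sufficient: P1 (UrbanRes <- Industry -> UnionMember -> Experience) has no collider blocking it and no conditioned non-collider, so it is open.
Try {Industry}:
  P1: blocked at fork node Industry ∈ conditioning set.
  P2: blocked at fork node Industry ∈ conditioning set.
{Industry} contains no descendant of UrbanRes and blocks every backdoor path.
No other singleton works — e.g. {UnionMember} leaves P2 open — so {Industry} is the unique smallest valid adjustment set.

{Industry}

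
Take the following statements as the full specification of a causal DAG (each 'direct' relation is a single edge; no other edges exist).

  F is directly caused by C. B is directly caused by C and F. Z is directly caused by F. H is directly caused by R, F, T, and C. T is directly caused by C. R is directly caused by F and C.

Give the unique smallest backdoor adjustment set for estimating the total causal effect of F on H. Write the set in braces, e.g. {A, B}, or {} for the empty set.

Variables eligible for adjustment (non-descendants of F, excluding F and H): {C, T}.
Backdoor paths from F to H:
  P1: F <- C -> T -> H
  P2: F <- C -> R -> H
  P3: F <- C -> H
The empty set is not sufficient: P1 (F <- C -> T -> H) has no collider blocking it and no conditioned non-collider, so it is open.
Try {C}:
  P1: blocked at fork node C ∈ conditioning set.
  P2: blocked at fork node C ∈ conditioning set.
  P3: blocked at fork node C ∈ conditioning set.
{C} contains no descendant of F and blocks every backdoor path.
No other singleton works — e.g. {T} leaves P2 open — so {C} is the unique smallest valid adjustment set.

{C}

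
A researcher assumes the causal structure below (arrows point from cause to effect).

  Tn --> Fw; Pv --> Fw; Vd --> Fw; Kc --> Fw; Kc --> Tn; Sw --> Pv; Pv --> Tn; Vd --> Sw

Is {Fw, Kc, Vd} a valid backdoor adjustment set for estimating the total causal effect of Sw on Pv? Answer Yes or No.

Backdoor paths from Sw to Pv (paths whose first edge points into Sw):
  P1: Sw <- Vd -> Fw <- Kc -> Tn <- Pv
  P2: Sw <- Vd -> Fw <- Pv
  P3: Sw <- Vd -> Fw <- Tn <- Pv
Condition 1 (no descendant of Sw in the set): FAILS — Fw is a descendant of Sw.
Condition 2 (every backdoor path blocked by {Fw, Kc, Vd}):
  P1: blocked at fork node Vd ∈ conditioning set.
  P2: blocked at fork node Vd ∈ conditioning set.
  P3: blocked at fork node Vd ∈ conditioning set.
{Fw, Kc, Vd} does not satisfy the backdoor criterion.

No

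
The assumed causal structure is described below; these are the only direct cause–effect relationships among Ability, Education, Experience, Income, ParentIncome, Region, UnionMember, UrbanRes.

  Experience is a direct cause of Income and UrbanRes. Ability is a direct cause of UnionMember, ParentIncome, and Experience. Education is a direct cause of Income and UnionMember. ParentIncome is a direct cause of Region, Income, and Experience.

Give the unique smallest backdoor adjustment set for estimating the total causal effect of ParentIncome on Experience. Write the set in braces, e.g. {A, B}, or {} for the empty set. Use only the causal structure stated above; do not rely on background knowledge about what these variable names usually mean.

Variables eligible for adjustment (non-descendants of ParentIncome, excluding ParentIncome and Experience): {Ability, Education, UnionMember}.
Backdoor paths from ParentIncome to Experience:
  P1: ParentIncome <- Ability -> Experience
  P2: ParentIncome <- Ability -> UnionMember <- Education -> Income <- Experience
The empty set is not sufficient: P1 (ParentIncome <- Ability -> Experience) has no collider blocking it and no conditioned non-collider, so it is open.
Try {Ability}:
  P1: blocked at fork node Ability ∈ conditioning set.
  P2: blocked at fork node Ability ∈ conditioning set.
{Ability} contains no descendant of ParentIncome and blocks every backdoor path.
No other singleton works — e.g. {Education} leaves P1 open — so {Ability} is the unique smallest valid adjustment set.

{Ability}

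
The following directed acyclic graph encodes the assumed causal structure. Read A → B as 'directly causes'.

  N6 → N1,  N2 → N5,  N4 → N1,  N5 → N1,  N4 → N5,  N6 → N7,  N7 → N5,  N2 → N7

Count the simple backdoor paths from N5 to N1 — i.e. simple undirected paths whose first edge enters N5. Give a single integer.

A backdoor path from N5 to N1 is any simple undirected path whose first edge points into N5 (i.e. leaves N5 via a parent).
Parents of N5: {N2, N4, N7}.
Enumerating:
  P1: N5 <- N4 -> N1
  P2: N5 <- N2 -> N7 <- N6 -> N1
  P3: N5 <- N7 <- N6 -> N1
That exhausts the simple backdoor paths. Count: 3.

3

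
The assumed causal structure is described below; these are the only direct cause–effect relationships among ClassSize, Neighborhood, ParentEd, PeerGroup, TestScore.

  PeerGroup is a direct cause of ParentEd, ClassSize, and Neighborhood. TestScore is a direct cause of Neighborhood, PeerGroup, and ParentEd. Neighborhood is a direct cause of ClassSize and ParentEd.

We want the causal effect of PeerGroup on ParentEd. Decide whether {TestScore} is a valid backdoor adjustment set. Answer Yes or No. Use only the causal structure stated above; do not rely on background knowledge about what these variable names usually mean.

Backdoor paths from PeerGroup to ParentEd (paths whose first edge points into PeerGroup):
  P1: PeerGroup <- TestScore -> Neighborhood -> ParentEd
  P2: PeerGroup <- TestScore -> ParentEd
Condition 1 (no descendant of PeerGroup in the set): holds — descendants of PeerGroup are {ClassSize, Neighborhood, ParentEd}; none are in {TestScore}.
Condition 2 (every backdoor path blocked by {TestScore}):
  P1: blocked at fork node TestScore ∈ conditioning set.
  P2: blocked at fork node TestScore ∈ conditioning set.
{TestScore} satisfies the backdoor criterion.

Yes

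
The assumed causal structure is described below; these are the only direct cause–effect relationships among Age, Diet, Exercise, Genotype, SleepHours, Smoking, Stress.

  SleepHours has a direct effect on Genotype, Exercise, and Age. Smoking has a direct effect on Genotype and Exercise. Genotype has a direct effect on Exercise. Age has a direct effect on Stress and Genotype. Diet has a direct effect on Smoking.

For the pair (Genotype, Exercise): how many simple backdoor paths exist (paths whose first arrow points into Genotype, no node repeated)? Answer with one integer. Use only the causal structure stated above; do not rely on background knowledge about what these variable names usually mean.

A backdoor path from Genotype to Exercise is any simple undirected path whose first edge points into Genotype (i.e. leaves Genotype via a parent).
Parents of Genotype: {Age, SleepHours, Smoking}.
Enumerating:
  P1: Genotype <- Smoking -> Exercise
  P2: Genotype <- SleepHours -> Exercise
  P3: Genotype <- Age <- SleepHours -> Exercise
That exhausts the simple backdoor paths. Count: 3.

3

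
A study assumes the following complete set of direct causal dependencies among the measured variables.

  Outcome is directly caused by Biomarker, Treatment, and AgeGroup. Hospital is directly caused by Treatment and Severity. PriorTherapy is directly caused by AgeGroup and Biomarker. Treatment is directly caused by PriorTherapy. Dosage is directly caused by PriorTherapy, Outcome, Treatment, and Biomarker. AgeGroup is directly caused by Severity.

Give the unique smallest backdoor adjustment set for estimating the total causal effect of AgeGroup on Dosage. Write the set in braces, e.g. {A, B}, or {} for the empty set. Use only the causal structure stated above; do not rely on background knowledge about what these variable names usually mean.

{}

Variables eligible for adjustment (non-descendants of AgeGroup, excluding AgeGroup and Dosage): {Biomarker, Severity}.
Backdoor paths from AgeGroup to Dosage:
  P1: AgeGroup <- Severity -> Hospital <- Treatment <- PriorTherapy <- Biomarker -> Outcome -> Dosage
  P2: AgeGroup <- Severity -> Hospital <- Treatment <- PriorTherapy <- Biomarker -> Dosage
  P3: AgeGroup <- Severity -> Hospital <- Treatment <- PriorTherapy -> Dosage
  P4: AgeGroup <- Severity -> Hospital <- Treatment -> Outcome <- Biomarker -> PriorTherapy -> Dosage
  P5: AgeGroup <- Severity -> Hospital <- Treatment -> Outcome <- Biomarker -> Dosage
  P6: AgeGroup <- Severity -> Hospital <- Treatment -> Outcome -> Dosage
  P7: AgeGroup <- Severity -> Hospital <- Treatment -> Dosage
Each backdoor path contains an unconditioned collider, so every path is already blocked with the empty conditioning set:
  P1: blocked at collider Hospital (neither it nor any descendant is in the conditioning set).
  P2: blocked at collider Hospital (neither it nor any descendant is in the conditioning set).
  P3: blocked at collider Hospital (neither it nor any descendant is in the conditioning set).
  P4: blocked at collider Hospital (neither it nor any descendant is in the conditioning set).
  P5: blocked at collider Hospital (neither it nor any descendant is in the conditioning set).
  P6: blocked at collider Hospital (neither it nor any descendant is in the conditioning set).
  P7: blocked at collider Hospital (neither it nor any descendant is in the conditioning set).
The empty set is therefore the unique smallest valid set.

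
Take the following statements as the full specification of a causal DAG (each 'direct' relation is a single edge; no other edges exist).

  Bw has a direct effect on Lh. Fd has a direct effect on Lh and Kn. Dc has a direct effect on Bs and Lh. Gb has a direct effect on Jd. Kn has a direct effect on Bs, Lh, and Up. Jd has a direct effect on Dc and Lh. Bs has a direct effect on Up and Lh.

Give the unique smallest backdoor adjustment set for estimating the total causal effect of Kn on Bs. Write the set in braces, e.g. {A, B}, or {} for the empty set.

{}

Variables eligible for adjustment (non-descendants of Kn, excluding Kn and Bs): {Bw, Dc, Fd, Gb, Jd}.
Backdoor paths from Kn to Bs:
  P1: Kn <- Fd -> Lh <- Jd -> Dc -> Bs
  P2: Kn <- Fd -> Lh <- Dc -> Bs
  P3: Kn <- Fd -> Lh <- Bs
Each backdoor path contains an unconditioned collider, so every path is already blocked with the empty conditioning set:
  P1: blocked at collider Lh (neither it nor any descendant is in the conditioning set).
  P2: blocked at collider Lh (neither it nor any descendant is in the conditioning set).
  P3: blocked at collider Lh (neither it nor any descendant is in the conditioning set).
The empty set is therefore the unique smallest valid set.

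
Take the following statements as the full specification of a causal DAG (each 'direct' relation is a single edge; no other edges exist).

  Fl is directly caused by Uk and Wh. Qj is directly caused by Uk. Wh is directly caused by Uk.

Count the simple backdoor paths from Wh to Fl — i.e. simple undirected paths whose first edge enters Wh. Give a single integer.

A backdoor path from Wh to Fl is any simple undirected path whose first edge points into Wh (i.e. leaves Wh via a parent).
Parents of Wh: {Uk}.
Enumerating:
  P1: Wh <- Uk -> Fl
That exhausts the simple backdoor paths. Count: 1.

1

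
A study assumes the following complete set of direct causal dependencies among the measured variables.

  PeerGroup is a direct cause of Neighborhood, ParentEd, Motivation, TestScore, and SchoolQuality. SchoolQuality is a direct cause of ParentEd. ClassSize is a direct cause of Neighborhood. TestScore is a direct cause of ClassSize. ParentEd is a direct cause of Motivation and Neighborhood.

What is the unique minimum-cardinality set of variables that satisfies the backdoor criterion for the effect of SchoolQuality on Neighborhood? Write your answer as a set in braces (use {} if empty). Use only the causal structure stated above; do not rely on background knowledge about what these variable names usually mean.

{PeerGroup}

Variables eligible for adjustment (non-descendants of SchoolQuality, excluding SchoolQuality and Neighborhood): {ClassSize, PeerGroup, TestScore}.
Backdoor paths from SchoolQuality to Neighborhood:
  P1: SchoolQuality <- PeerGroup -> TestScore -> ClassSize -> Neighborhood
  P2: SchoolQuality <- PeerGroup -> ParentEd -> Neighborhood
  P3: SchoolQuality <- PeerGroup -> Neighborhood
  P4: SchoolQuality <- PeerGroup -> Motivation <- ParentEd -> Neighborhood
The empty set is not sufficient: P1 (SchoolQuality <- PeerGroup -> TestScore -> ClassSize -> Neighborhood) has no collider blocking it and no conditioned non-collider, so it is open.
Try {PeerGroup}:
  P1: blocked at fork node PeerGroup ∈ conditioning set.
  P2: blocked at fork node PeerGroup ∈ conditioning set.
  P3: blocked at fork node PeerGroup ∈ conditioning set.
  P4: blocked at fork node PeerGroup ∈ conditioning set.
{PeerGroup} contains no descendant of SchoolQuality and blocks every backdoor path.
No other singleton works — e.g. {TestScore} leaves P2 open — so {PeerGroup} is the unique smallest valid adjustment set.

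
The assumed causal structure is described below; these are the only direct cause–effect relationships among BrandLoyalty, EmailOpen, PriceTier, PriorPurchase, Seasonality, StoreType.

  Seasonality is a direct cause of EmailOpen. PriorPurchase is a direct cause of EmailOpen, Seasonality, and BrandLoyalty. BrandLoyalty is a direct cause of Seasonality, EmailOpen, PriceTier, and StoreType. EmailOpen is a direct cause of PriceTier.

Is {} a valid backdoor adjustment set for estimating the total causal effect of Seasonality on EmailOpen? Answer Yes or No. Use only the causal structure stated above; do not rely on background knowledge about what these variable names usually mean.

No

Backdoor paths from Seasonality to EmailOpen (paths whose first edge points into Seasonality):
  P1: Seasonality <- PriorPurchase -> BrandLoyalty -> EmailOpen
  P2: Seasonality <- PriorPurchase -> BrandLoyalty -> PriceTier <- EmailOpen
  P3: Seasonality <- PriorPurchase -> EmailOpen
  P4: Seasonality <- BrandLoyalty <- PriorPurchase -> EmailOpen
  P5: Seasonality <- BrandLoyalty -> EmailOpen
  P6: Seasonality <- BrandLoyalty -> PriceTier <- EmailOpen
Condition 1 (no descendant of Seasonality in the set): holds — descendants of Seasonality are {EmailOpen, PriceTier}; none are in {}.
Condition 2 (every backdoor path blocked by {}):
  P1: open — no interior node is in the conditioning set.
  P2: blocked at collider PriceTier (neither it nor any descendant is in the conditioning set).
  P3: open — no interior node is in the conditioning set.
  P4: open — no interior node is in the conditioning set.
  P5: open — no interior node is in the conditioning set.
  P6: blocked at collider PriceTier (neither it nor any descendant is in the conditioning set).
{} does not satisfy the backdoor criterion.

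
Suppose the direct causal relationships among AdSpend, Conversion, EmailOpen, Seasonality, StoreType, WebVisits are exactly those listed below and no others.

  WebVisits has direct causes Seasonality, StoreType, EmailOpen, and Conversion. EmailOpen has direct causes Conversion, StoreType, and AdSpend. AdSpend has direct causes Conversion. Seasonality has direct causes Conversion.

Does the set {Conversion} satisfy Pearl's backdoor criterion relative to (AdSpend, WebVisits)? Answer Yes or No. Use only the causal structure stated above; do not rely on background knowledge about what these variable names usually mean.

Yes

Backdoor paths from AdSpend to WebVisits (paths whose first edge points into AdSpend):
  P1: AdSpend <- Conversion -> Seasonality -> WebVisits
  P2: AdSpend <- Conversion -> EmailOpen <- StoreType -> WebVisits
  P3: AdSpend <- Conversion -> EmailOpen -> WebVisits
  P4: AdSpend <- Conversion -> WebVisits
Condition 1 (no descendant of AdSpend in the set): holds — descendants of AdSpend are {EmailOpen, WebVisits}; none are in {Conversion}.
Condition 2 (every backdoor path blocked by {Conversion}):
  P1: blocked at fork node Conversion ∈ conditioning set.
  P2: blocked at fork node Conversion ∈ conditioning set.
  P3: blocked at fork node Conversion ∈ conditioning set.
  P4: blocked at fork node Conversion ∈ conditioning set.
{Conversion} satisfies the backdoor criterion.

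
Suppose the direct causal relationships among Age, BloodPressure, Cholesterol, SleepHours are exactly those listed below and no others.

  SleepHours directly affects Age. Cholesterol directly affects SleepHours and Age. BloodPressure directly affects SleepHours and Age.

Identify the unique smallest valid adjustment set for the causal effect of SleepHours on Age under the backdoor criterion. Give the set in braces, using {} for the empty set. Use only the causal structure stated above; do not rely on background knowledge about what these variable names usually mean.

{BloodPressure, Cholesterol}

Variables eligible for adjustment (non-descendants of SleepHours, excluding SleepHours and Age): {BloodPressure, Cholesterol}.
Backdoor paths from SleepHours to Age:
  P1: SleepHours <- BloodPressure -> Age
  P2: SleepHours <- Cholesterol -> Age
The empty set is not sufficient: P1 (SleepHours <- BloodPressure -> Age) has no collider blocking it and no conditioned non-collider, so it is open.
Try {BloodPressure, Cholesterol}:
  P1: blocked at fork node BloodPressure ∈ conditioning set.
  P2: blocked at fork node Cholesterol ∈ conditioning set.
{BloodPressure, Cholesterol} contains no descendant of SleepHours and blocks every backdoor path.
Every element of {BloodPressure, Cholesterol} is needed (dropping BloodPressure leaves P1 open; dropping Cholesterol leaves P2 open), so no proper subset is valid.
Among all size-2 subsets of the eligible variables, only {BloodPressure, Cholesterol} blocks every backdoor path, so it is the unique smallest valid adjustment set.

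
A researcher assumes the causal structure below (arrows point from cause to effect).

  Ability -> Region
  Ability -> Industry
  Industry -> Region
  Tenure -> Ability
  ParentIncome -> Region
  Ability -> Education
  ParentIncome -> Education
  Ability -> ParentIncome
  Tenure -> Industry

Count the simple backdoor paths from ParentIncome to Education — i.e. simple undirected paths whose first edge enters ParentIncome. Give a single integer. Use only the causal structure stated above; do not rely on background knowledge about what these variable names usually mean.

A backdoor path from ParentIncome to Education is any simple undirected path whose first edge points into ParentIncome (i.e. leaves ParentIncome via a parent).
Parents of ParentIncome: {Ability}.
Enumerating:
  P1: ParentIncome <- Ability -> Education
That exhausts the simple backdoor paths. Count: 1.

1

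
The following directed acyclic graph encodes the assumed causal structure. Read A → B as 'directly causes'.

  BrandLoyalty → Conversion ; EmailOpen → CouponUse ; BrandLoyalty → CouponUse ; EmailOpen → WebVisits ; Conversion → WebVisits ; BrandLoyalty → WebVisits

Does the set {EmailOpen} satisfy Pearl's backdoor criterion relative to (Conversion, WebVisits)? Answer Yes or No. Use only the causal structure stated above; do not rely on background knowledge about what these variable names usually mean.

Backdoor paths from Conversion to WebVisits (paths whose first edge points into Conversion):
  P1: Conversion <- BrandLoyalty -> CouponUse <- EmailOpen -> WebVisits
  P2: Conversion <- BrandLoyalty -> WebVisits
Condition 1 (no descendant of Conversion in the set): holds — descendants of Conversion are {WebVisits}; none are in {EmailOpen}.
Condition 2 (every backdoor path blocked by {EmailOpen}):
  P1: blocked at collider CouponUse (neither it nor any descendant is in the conditioning set).
  P2: open — no interior node is in the conditioning set.
{EmailOpen} does not satisfy the backdoor criterion.

No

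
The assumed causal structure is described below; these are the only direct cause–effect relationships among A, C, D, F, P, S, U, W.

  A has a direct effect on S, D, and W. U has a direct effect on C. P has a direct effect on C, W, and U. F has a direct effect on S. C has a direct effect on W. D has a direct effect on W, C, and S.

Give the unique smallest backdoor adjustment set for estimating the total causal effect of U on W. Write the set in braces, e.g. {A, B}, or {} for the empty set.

{P}

Variables eligible for adjustment (non-descendants of U, excluding U and W): {A, D, F, P, S}.
Backdoor paths from U to W:
  P1: U <- P -> C <- D <- A -> W
  P2: U <- P -> C <- D -> W
  P3: U <- P -> C <- D -> S <- A -> W
  P4: U <- P -> C -> W
  P5: U <- P -> W
The empty set is not sufficient: P4 (U <- P -> C -> W) has no collider blocking it and no conditioned non-collider, so it is open.
Try {P}:
  P1: blocked at fork node P ∈ conditioning set.
  P2: blocked at fork node P ∈ conditioning set.
  P3: blocked at fork node P ∈ conditioning set.
  P4: blocked at fork node P ∈ conditioning set.
  P5: blocked at fork node P ∈ conditioning set.
{P} contains no descendant of U and blocks every backdoor path.
No other singleton works — e.g. {A} leaves P4 open — so {P} is the unique smallest valid adjustment set.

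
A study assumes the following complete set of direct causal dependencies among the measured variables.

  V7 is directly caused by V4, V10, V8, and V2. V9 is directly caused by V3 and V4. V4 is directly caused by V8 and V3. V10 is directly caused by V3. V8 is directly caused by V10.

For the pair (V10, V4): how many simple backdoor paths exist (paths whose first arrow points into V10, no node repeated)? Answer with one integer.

2

A backdoor path from V10 to V4 is any simple undirected path whose first edge points into V10 (i.e. leaves V10 via a parent).
Parents of V10: {V3}.
Enumerating:
  P1: V10 <- V3 -> V4
  P2: V10 <- V3 -> V9 <- V4
That exhausts the simple backdoor paths. Count: 2.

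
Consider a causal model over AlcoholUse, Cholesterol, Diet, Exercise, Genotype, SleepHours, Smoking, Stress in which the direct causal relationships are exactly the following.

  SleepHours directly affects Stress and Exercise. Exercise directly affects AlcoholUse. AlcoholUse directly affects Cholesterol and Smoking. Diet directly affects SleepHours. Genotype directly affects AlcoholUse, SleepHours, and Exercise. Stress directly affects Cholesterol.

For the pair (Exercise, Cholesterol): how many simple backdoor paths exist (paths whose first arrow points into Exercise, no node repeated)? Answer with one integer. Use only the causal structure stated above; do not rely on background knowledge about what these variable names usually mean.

4

A backdoor path from Exercise to Cholesterol is any simple undirected path whose first edge points into Exercise (i.e. leaves Exercise via a parent).
Parents of Exercise: {Genotype, SleepHours}.
Enumerating:
  P1: Exercise <- Genotype -> SleepHours -> Stress -> Cholesterol
  P2: Exercise <- Genotype -> AlcoholUse -> Cholesterol
  P3: Exercise <- SleepHours <- Genotype -> AlcoholUse -> Cholesterol
  P4: Exercise <- SleepHours -> Stress -> Cholesterol
That exhausts the simple backdoor paths. Count: 4.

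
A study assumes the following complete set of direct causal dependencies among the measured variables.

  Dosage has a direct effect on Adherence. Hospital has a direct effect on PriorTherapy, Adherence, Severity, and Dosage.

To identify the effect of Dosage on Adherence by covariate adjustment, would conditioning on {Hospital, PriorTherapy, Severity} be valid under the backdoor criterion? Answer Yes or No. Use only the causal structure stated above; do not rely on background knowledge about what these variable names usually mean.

Yes

Backdoor paths from Dosage to Adherence (paths whose first edge points into Dosage):
  P1: Dosage <- Hospital -> Adherence
Condition 1 (no descendant of Dosage in the set): holds — descendants of Dosage are {Adherence}; none are in {Hospital, PriorTherapy, Severity}.
Condition 2 (every backdoor path blocked by {Hospital, PriorTherapy, Severity}):
  P1: blocked at fork node Hospital ∈ conditioning set.
{Hospital, PriorTherapy, Severity} satisfies the backdoor criterion.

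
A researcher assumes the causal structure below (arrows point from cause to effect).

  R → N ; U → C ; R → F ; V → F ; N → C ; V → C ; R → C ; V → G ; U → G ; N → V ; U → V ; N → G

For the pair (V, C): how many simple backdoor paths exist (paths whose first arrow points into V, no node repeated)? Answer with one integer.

6

A backdoor path from V to C is any simple undirected path whose first edge points into V (i.e. leaves V via a parent).
Parents of V: {N, U}.
Enumerating:
  P1: V <- U -> C
  P2: V <- U -> G <- N <- R -> C
  P3: V <- U -> G <- N -> C
  P4: V <- N <- R -> C
  P5: V <- N -> C
  P6: V <- N -> G <- U -> C
That exhausts the simple backdoor paths. Count: 6.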